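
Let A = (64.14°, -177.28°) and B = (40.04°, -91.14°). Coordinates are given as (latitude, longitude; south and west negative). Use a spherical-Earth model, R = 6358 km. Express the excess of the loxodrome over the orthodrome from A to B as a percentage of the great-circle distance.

Great circle: σ = 0.9256 rad → d_gc = Rσ = 5884.8 km
Rhumb: Δφ = -0.4206, Δλ = +1.5034, Δψ = -0.7077, q = Δφ/Δψ = 0.5944 → d_rh = R√(Δφ²+q²Δλ²) = 6279.5 km
Excess = (6279.5 − 5884.8) / 5884.8 = 394.7 / 5884.8 = 6.71% ≈ 6.7%

6.7%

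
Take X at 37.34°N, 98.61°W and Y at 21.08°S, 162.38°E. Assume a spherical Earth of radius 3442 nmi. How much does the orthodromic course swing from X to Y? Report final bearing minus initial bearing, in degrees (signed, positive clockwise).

-21.5°

At departure: θ₁ = atan2(sin Δλ cos φ₂, cos φ₁ sin φ₂ − sin φ₁ cos φ₂ cos Δλ) = 257.91°
At arrival: θ₂ = atan2(sin Δλ cos φ₁, −cos φ₂ sin φ₁ + sin φ₂ cos φ₁ cos Δλ) = 236.43°
Δθ = θ₂ − θ₁ = -21.5°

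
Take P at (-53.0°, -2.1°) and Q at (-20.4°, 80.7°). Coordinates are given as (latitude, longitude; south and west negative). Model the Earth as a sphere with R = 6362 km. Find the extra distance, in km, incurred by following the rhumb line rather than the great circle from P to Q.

295 km

Great circle: cos σ = sin φ₁ sin φ₂ + cos φ₁ cos φ₂ cos Δλ,  σ = 1.2142 rad → d_gc = 7724.8 km
Rhumb line: Δψ = +0.7310, q = Δφ/Δψ = 0.7783, d_rh = R√(Δφ²+q²Δλ²) = 8019.4 km
Excess = 8019.4 − 7724.8 = 294.6 ≈ 295 km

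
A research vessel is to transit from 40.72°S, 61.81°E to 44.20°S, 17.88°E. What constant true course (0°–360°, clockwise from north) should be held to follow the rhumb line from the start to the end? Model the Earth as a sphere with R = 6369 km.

263.9°

Δψ = ln[tan(π/4+φ₂/2)/tan(π/4+φ₁/2)] = -0.0824
Δλ = -0.7667 rad (taken the short way round)
course = atan2(Δλ, Δψ) = 263.87°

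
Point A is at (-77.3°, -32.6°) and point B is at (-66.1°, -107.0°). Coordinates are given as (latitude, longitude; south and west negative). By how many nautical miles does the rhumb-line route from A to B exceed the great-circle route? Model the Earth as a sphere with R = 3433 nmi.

94 nmi

Great circle: cos σ = sin φ₁ sin φ₂ + cos φ₁ cos φ₂ cos Δλ,  σ = 0.4132 rad → d_gc = 1418.5 nmi
Rhumb line: Δψ = +0.6428, q = Δφ/Δψ = 0.3041, d_rh = R√(Δφ²+q²Δλ²) = 1512.6 nmi
Excess = 1512.6 − 1418.5 = 94.1 ≈ 94 nmi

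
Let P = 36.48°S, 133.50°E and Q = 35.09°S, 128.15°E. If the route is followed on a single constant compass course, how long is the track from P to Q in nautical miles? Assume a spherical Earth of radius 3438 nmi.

Rhumb course C = atan2(Δλ, Δψ) with Δψ = ln[tan(π/4+φ₂/2)/tan(π/4+φ₁/2)] = +0.0299, Δλ = -0.0934 → C = 287.76°
d = R·|Δφ| / |cos C| = 3438·0.02426 / 0.30503 = 273 nmi

273 nmi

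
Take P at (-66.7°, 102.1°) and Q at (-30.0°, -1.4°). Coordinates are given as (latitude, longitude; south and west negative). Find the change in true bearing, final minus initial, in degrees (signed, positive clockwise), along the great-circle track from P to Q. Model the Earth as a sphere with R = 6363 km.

+89.9°

Initial bearing θ₁ = atan2(sin Δλ cos φ₂, cos φ₁ sin φ₂ − sin φ₁ cos φ₂ cos Δλ) = 245.52°
Final bearing θ₂ = (initial bearing from the destination back to the start) + 180° = 335.44°
Δθ = θ₂ − θ₁ = +89.9°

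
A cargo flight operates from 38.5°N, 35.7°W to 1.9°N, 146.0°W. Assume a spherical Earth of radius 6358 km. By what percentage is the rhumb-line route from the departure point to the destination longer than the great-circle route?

Great circle: σ = 1.8242 rad → d_gc = Rσ = 11598.4 km
Rhumb: Δφ = -0.6388, Δλ = -1.9251, Δψ = -0.6959, q = Δφ/Δψ = 0.9179 → d_rh = R√(Δφ²+q²Δλ²) = 11946.4 km
Excess = (11946.4 − 11598.4) / 11598.4 = 348.0 / 11598.4 = 3.00% ≈ 3.0%

3.0%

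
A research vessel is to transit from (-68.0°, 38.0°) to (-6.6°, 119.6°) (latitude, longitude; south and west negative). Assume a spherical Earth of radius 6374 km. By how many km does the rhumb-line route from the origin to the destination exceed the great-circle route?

Great circle: cos σ = sin φ₁ sin φ₂ + cos φ₁ cos φ₂ cos Δλ,  σ = 1.4092 rad → d_gc = 8982.0 km
Rhumb line: Δψ = +1.5225, q = Δφ/Δψ = 0.7039, d_rh = R√(Δφ²+q²Δλ²) = 9353.2 km
Excess = 9353.2 − 8982.0 = 371.2 ≈ 371 km

371 km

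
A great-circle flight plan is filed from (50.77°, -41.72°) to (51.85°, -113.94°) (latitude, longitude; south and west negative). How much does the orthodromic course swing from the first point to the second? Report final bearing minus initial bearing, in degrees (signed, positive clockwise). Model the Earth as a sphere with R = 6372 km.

At departure: θ₁ = atan2(sin Δλ cos φ₂, cos φ₁ sin φ₂ − sin φ₁ cos φ₂ cos Δλ) = 300.84°
At arrival: θ₂ = atan2(sin Δλ cos φ₁, −cos φ₂ sin φ₁ + sin φ₂ cos φ₁ cos Δλ) = 241.53°
Δθ = θ₂ − θ₁ = -59.3°

-59.3°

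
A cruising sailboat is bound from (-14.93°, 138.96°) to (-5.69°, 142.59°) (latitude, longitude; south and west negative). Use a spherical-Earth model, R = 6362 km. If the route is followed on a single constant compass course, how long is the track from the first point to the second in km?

1100 km

Rhumb course C = atan2(Δλ, Δψ) with Δψ = ln[tan(π/4+φ₂/2)/tan(π/4+φ₁/2)] = +0.1641, Δλ = +0.0634 → C = 21.11°
d = R·|Δφ| / |cos C| = 6362·0.16127 / 0.93289 = 1100 km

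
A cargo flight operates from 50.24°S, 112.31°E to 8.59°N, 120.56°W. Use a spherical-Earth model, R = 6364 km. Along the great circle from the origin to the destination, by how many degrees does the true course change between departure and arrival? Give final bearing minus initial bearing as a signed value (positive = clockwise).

Initial bearing θ₁ = atan2(sin Δλ cos φ₂, cos φ₁ sin φ₂ − sin φ₁ cos φ₂ cos Δλ) = 114.74°
Final bearing θ₂ = (initial bearing from the destination back to the start) + 180° = 35.98°
Δθ = θ₂ − θ₁ = -78.8°

-78.8°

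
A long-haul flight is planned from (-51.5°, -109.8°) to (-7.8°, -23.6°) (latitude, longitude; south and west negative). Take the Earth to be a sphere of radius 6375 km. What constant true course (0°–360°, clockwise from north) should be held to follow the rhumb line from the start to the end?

Meridional parts: M(φ₁)=-1.0521, M(φ₂)=-0.1366 → ΔM = +0.9155;  Δλ = +1.5045 rad
tan C = Δλ / ΔM = +1.6433 → C = 58.68°

58.7°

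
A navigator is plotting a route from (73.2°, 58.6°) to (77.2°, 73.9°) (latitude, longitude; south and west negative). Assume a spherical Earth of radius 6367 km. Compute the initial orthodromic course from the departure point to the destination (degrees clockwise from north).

37.1°

N = sin Δλ·cos φ₂ = +0.0585;  D = cos φ₁ sin φ₂ − sin φ₁ cos φ₂ cos Δλ = +0.0773
initial course = atan2(N, D) = 37.11°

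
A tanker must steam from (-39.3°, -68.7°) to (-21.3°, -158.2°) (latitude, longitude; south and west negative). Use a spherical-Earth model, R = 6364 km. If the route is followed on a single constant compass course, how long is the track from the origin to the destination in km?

8755 km

Δψ = ln[tan(π/4+φ₂/2)/tan(π/4+φ₁/2)] = +0.3664;  Δφ = +0.3142 rad,  Δλ = -1.5621 rad
q = Δφ/Δψ = 0.8574
d = R·√(Δφ² + q²Δλ²) = 6364·1.37565 = 8755 km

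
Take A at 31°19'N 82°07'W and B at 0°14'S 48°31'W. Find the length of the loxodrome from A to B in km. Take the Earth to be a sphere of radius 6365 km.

4984 km

Rhumb course C = atan2(Δλ, Δψ) with Δψ = ln[tan(π/4+φ₂/2)/tan(π/4+φ₁/2)] = -0.5801, Δλ = +0.5864 → C = 134.69°
d = R·|Δφ| / |cos C| = 6365·0.55065 / 0.70326 = 4984 km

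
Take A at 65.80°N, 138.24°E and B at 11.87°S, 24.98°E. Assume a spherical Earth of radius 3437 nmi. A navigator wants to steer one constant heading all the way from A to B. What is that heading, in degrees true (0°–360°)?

228.5°

Meridional parts: M(φ₁)=+1.5400, M(φ₂)=-0.2087 → ΔM = -1.7487;  Δλ = -1.9768 rad
tan C = Δλ / ΔM = +1.1304 → C = 228.50°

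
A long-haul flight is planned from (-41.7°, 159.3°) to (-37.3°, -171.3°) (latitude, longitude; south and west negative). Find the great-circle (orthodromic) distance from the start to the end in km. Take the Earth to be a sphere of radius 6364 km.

2554 km

Haversine: a = sin²(Δφ/2)+cos φ₁ cos φ₂ sin²(Δλ/2) = 0.03972;  σ = 2·atan2(√a,√(1−a))
σ = 22.992° → d = Rσ = 6364·0.40128 = 2554 km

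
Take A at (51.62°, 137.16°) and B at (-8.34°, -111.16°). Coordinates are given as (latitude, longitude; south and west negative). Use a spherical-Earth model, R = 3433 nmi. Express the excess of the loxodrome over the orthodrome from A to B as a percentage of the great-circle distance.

Great circle: σ = 1.9184 rad → d_gc = Rσ = 6585.9 nmi
Rhumb: Δφ = -1.0465, Δλ = +1.9492, Δψ = -1.2015, q = Δφ/Δψ = 0.8710 → d_rh = R√(Δφ²+q²Δλ²) = 6846.6 nmi
Excess = (6846.6 − 6585.9) / 6585.9 = 260.7 / 6585.9 = 3.96% ≈ 4.0%

4.0%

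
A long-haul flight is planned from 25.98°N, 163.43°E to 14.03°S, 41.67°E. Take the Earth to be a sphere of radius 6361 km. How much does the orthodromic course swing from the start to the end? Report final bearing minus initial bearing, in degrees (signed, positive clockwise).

-22.5°

At departure: θ₁ = atan2(sin Δλ cos φ₂, cos φ₁ sin φ₂ − sin φ₁ cos φ₂ cos Δλ) = 270.40°
At arrival: θ₂ = atan2(sin Δλ cos φ₁, −cos φ₂ sin φ₁ + sin φ₂ cos φ₁ cos Δλ) = 247.91°
Δθ = θ₂ − θ₁ = -22.5°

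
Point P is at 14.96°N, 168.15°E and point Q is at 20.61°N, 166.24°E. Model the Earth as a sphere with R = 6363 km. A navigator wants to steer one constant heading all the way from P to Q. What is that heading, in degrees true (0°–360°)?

Meridional parts: M(φ₁)=+0.2641, M(φ₂)=+0.3677 → ΔM = +0.1036;  Δλ = -0.0333 rad
tan C = Δλ / ΔM = -0.3217 → C = 342.16°

342.2°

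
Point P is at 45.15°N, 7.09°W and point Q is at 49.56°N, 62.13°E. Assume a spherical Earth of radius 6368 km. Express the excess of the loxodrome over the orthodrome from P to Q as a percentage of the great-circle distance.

Great circle: σ = 0.7928 rad → d_gc = Rσ = 5048.4 km
Rhumb: Δφ = +0.0770, Δλ = +1.2081, Δψ = +0.1137, q = Δφ/Δψ = 0.6769 → d_rh = R√(Δφ²+q²Δλ²) = 5230.5 km
Excess = (5230.5 − 5048.4) / 5048.4 = 182.1 / 5048.4 = 3.61% ≈ 3.6%

3.6%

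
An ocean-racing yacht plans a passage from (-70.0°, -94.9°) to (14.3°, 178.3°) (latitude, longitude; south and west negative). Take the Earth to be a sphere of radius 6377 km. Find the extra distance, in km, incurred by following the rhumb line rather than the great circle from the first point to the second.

407 km

Great circle: cos σ = sin φ₁ sin φ₂ + cos φ₁ cos φ₂ cos Δλ,  σ = 1.7861 rad → d_gc = 11389.69 km
Rhumb line: Δψ = +1.9876, q = Δφ/Δψ = 0.7402, d_rh = R√(Δφ²+q²Δλ²) = 11797.16 km
Excess = 11797.16 − 11389.69 = 407.47 ≈ 407 km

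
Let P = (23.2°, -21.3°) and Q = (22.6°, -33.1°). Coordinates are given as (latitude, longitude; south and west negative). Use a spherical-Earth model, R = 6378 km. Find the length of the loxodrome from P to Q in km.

1212 km

Δψ = ln[tan(π/4+φ₂/2)/tan(π/4+φ₁/2)] = -0.0114;  Δφ = -0.0105 rad,  Δλ = -0.2059 rad
q = Δφ/Δψ = 0.9212
d = R·√(Δφ² + q²Δλ²) = 6378·0.19000 = 1212 km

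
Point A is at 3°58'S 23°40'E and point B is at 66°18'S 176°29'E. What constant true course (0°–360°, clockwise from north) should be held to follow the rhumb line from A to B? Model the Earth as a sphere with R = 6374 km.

Δψ = ln[tan(π/4+φ₂/2)/tan(π/4+φ₁/2)] = -1.4922
Δλ = +2.6672 rad (taken the short way round)
course = atan2(Δλ, Δψ) = 119.23°

119.2°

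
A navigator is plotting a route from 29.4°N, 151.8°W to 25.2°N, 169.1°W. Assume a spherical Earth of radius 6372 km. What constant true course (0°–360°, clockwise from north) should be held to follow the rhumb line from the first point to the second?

Meridional parts: M(φ₁)=+0.5373, M(φ₂)=+0.4547 → ΔM = -0.0825;  Δλ = -0.3019 rad
tan C = Δλ / ΔM = +3.6590 → C = 254.71°

254.7°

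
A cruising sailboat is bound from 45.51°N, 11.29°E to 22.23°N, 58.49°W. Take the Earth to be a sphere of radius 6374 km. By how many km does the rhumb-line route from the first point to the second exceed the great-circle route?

Great circle: cos σ = sin φ₁ sin φ₂ + cos φ₁ cos φ₂ cos Δλ,  σ = 1.0540 rad → d_gc = 6718.2 km
Rhumb line: Δψ = -0.4959, q = Δφ/Δψ = 0.8193, d_rh = R√(Δφ²+q²Δλ²) = 6867.3 km
Excess = 6867.3 − 6718.2 = 149.1 ≈ 149 km

149 km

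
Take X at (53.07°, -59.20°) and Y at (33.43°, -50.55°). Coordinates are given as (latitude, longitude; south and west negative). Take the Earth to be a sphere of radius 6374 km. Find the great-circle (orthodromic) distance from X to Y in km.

2291 km

cos σ = sin φ₁ sin φ₂ + cos φ₁ cos φ₂ cos Δλ
      = sin(53.07°)sin(33.43°) + cos(53.07°)cos(33.43°)cos(8.65°) = 0.9361
σ = 20.590° → d = Rσ = 6374·0.35937 = 2291 km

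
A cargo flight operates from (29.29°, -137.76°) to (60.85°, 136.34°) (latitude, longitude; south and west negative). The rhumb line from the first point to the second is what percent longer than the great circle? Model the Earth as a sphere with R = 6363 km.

5.6%

Great circle: σ = 1.0955 rad → d_gc = Rσ = 6970.4 km
Rhumb: Δφ = +0.5508, Δλ = -1.4992, Δψ = +0.8120, q = Δφ/Δψ = 0.6784 → d_rh = R√(Δφ²+q²Δλ²) = 7359.7 km
Excess = (7359.7 − 6970.4) / 6970.4 = 389.3 / 6970.4 = 5.59% ≈ 5.6%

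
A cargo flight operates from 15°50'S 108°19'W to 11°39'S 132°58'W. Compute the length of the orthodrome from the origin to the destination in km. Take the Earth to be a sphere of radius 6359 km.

2696 km

Haversine: a = sin²(Δφ/2)+cos φ₁ cos φ₂ sin²(Δλ/2) = 0.04426;  σ = 2·atan2(√a,√(1−a))
σ = 24.290° → d = Rσ = 6359·0.42395 = 2696 km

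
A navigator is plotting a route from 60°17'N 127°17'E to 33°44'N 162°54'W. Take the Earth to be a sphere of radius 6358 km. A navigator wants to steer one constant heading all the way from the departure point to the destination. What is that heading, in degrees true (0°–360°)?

Δψ = ln[tan(π/4+φ₂/2)/tan(π/4+φ₁/2)] = -0.7008
Δλ = +1.2185 rad (taken the short way round)
course = atan2(Δλ, Δψ) = 119.91°

119.9°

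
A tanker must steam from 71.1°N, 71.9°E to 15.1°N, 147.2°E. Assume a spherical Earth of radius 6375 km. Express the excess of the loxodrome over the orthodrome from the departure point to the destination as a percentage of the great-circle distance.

4.1%

Great circle: σ = 1.2389 rad → d_gc = Rσ = 7898.1 km
Rhumb: Δφ = -0.9774, Δλ = +1.3142, Δψ = -1.5264, q = Δφ/Δψ = 0.6403 → d_rh = R√(Δφ²+q²Δλ²) = 8222.1 km
Excess = (8222.1 − 7898.1) / 7898.1 = 324.0 / 7898.1 = 4.10% ≈ 4.1%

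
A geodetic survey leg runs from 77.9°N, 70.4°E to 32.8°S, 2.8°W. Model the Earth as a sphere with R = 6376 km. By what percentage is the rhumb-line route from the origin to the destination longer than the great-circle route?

Great circle: σ = 2.0700 rad → d_gc = Rσ = 13198.5 km
Rhumb: Δφ = -1.9321, Δλ = -1.2776, Δψ = -2.8510, q = Δφ/Δψ = 0.6777 → d_rh = R√(Δφ²+q²Δλ²) = 13499.3 km
Excess = (13499.3 − 13198.5) / 13198.5 = 300.8 / 13198.5 = 2.28% ≈ 2.3%

2.3%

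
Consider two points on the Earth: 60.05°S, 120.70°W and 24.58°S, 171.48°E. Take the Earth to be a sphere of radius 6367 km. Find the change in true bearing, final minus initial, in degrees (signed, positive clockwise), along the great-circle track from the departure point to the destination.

At departure: θ₁ = atan2(sin Δλ cos φ₂, cos φ₁ sin φ₂ − sin φ₁ cos φ₂ cos Δλ) = 276.09°
At arrival: θ₂ = atan2(sin Δλ cos φ₁, −cos φ₂ sin φ₁ + sin φ₂ cos φ₁ cos Δλ) = 326.91°
Δθ = θ₂ − θ₁ = +50.8°

+50.8°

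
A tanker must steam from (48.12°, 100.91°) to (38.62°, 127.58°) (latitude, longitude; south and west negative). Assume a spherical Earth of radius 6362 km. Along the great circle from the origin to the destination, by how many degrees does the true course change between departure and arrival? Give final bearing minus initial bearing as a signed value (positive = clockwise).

Initial bearing θ₁ = atan2(sin Δλ cos φ₂, cos φ₁ sin φ₂ − sin φ₁ cos φ₂ cos Δλ) = 106.39°
Final bearing θ₂ = (initial bearing from the destination back to the start) + 180° = 124.94°
Δθ = θ₂ − θ₁ = +18.6°

+18.6°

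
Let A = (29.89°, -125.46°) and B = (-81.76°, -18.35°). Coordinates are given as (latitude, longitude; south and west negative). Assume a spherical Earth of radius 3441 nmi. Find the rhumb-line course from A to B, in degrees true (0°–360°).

Meridional parts: M(φ₁)=+0.5471, M(φ₂)=-2.6306 → ΔM = -3.1777;  Δλ = +1.8694 rad
tan C = Δλ / ΔM = -0.5883 → C = 149.53°

149.5°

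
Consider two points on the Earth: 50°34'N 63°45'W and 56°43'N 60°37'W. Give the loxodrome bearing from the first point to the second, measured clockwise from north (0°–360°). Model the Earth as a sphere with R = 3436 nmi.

Meridional parts: M(φ₁)=+1.0262, M(φ₂)=+1.2076 → ΔM = +0.1815;  Δλ = +0.0547 rad
tan C = Δλ / ΔM = +0.3014 → C = 16.77°

16.8°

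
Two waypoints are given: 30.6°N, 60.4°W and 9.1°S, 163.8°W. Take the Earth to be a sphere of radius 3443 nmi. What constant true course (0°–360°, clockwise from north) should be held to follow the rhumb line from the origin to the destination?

248.2°

Meridional parts: M(φ₁)=+0.5614, M(φ₂)=-0.1595 → ΔM = -0.7209;  Δλ = -1.8047 rad
tan C = Δλ / ΔM = +2.5032 → C = 248.22°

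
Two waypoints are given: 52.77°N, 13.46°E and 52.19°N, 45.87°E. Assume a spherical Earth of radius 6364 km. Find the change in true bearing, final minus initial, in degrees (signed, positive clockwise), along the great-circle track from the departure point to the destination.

+26.0°

At departure: θ₁ = atan2(sin Δλ cos φ₂, cos φ₁ sin φ₂ − sin φ₁ cos φ₂ cos Δλ) = 78.66°
At arrival: θ₂ = atan2(sin Δλ cos φ₁, −cos φ₂ sin φ₁ + sin φ₂ cos φ₁ cos Δλ) = 104.62°
Δθ = θ₂ − θ₁ = +26.0°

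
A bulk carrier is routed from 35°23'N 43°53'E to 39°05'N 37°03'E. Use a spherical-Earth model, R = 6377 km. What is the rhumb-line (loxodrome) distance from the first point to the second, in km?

Δψ = ln[tan(π/4+φ₂/2)/tan(π/4+φ₁/2)] = +0.0811;  Δφ = +0.0646 rad,  Δλ = -0.1193 rad
q = Δφ/Δψ = 0.7959
d = R·√(Δφ² + q²Δλ²) = 6377·0.11480 = 732 km

732 km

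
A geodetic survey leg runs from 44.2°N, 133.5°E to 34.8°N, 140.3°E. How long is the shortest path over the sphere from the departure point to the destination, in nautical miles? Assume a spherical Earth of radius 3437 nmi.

645 nmi

Haversine: a = sin²(Δφ/2)+cos φ₁ cos φ₂ sin²(Δλ/2) = 0.00878;  σ = 2·atan2(√a,√(1−a))
σ = 10.756° → d = Rσ = 3437·0.18773 = 645 nmi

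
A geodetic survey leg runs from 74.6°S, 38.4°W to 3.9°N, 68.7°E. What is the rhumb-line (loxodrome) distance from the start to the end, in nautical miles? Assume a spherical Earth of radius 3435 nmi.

Rhumb course C = atan2(Δλ, Δψ) with Δψ = ln[tan(π/4+φ₂/2)/tan(π/4+φ₁/2)] = +2.0691, Δλ = +1.8692 → C = 42.10°
d = R·|Δφ| / |cos C| = 3435·1.37008 / 0.74203 = 6342 nmi

6342 nmi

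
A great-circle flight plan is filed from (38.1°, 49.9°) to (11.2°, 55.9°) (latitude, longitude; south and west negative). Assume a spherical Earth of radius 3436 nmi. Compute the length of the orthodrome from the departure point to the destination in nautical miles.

cos σ = sin φ₁ sin φ₂ + cos φ₁ cos φ₂ cos Δλ
      = sin(38.10°)sin(11.20°) + cos(38.10°)cos(11.20°)cos(6.00°) = 0.8876
σ = 27.431° → d = Rσ = 3436·0.47876 = 1645 nmi

1645 nmi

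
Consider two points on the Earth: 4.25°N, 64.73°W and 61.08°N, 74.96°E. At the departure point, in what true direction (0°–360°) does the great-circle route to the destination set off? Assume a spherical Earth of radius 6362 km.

19.2°

θ = atan2( sin Δλ·cos φ₂ ,  cos φ₁ sin φ₂ − sin φ₁ cos φ₂ cos Δλ )
  = atan2(+0.3128, +0.9002) = 19.16°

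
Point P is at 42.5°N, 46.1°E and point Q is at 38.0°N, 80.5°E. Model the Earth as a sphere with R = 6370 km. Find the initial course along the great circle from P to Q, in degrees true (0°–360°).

88.1°

N = sin Δλ·cos φ₂ = +0.4452;  D = cos φ₁ sin φ₂ − sin φ₁ cos φ₂ cos Δλ = +0.0146
initial course = atan2(N, D) = 88.12°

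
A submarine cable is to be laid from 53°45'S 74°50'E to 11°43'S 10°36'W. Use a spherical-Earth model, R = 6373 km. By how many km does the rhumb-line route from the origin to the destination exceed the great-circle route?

Great circle: cos σ = sin φ₁ sin φ₂ + cos φ₁ cos φ₂ cos Δλ,  σ = 1.3594 rad → d_gc = 8663.2 km
Rhumb line: Δψ = +0.9108, q = Δφ/Δψ = 0.8054, d_rh = R√(Δφ²+q²Δλ²) = 8968.8 km
Excess = 8968.8 − 8663.2 = 305.6 ≈ 306 km

306 km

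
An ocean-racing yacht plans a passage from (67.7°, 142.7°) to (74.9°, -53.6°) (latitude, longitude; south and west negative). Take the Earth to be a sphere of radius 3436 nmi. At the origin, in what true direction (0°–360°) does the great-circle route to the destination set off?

θ = atan2( sin Δλ·cos φ₂ ,  cos φ₁ sin φ₂ − sin φ₁ cos φ₂ cos Δλ )
  = atan2(+0.0731, +0.5977) = 6.97°

7.0°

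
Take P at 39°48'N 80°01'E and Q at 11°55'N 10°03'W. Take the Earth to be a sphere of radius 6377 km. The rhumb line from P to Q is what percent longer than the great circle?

2.6%

Great circle: σ = 1.4391 rad → d_gc = Rσ = 9177.2 km
Rhumb: Δφ = -0.4867, Δλ = -1.5720, Δψ = -0.5489, q = Δφ/Δψ = 0.8867 → d_rh = R√(Δφ²+q²Δλ²) = 9414.5 km
Excess = (9414.5 − 9177.2) / 9177.2 = 237.3 / 9177.2 = 2.59% ≈ 2.6%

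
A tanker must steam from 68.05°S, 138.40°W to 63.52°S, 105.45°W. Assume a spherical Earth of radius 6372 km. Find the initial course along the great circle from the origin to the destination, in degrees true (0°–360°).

θ = atan2( sin Δλ·cos φ₂ ,  cos φ₁ sin φ₂ − sin φ₁ cos φ₂ cos Δλ )
  = atan2(+0.2425, +0.0125) = 87.06°

87.1°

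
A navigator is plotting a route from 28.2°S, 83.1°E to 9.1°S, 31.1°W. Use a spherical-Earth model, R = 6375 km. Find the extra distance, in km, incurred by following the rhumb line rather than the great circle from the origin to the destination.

Great circle: cos σ = sin φ₁ sin φ₂ + cos φ₁ cos φ₂ cos Δλ,  σ = 1.8567 rad → d_gc = 11836.179 km
Rhumb line: Δψ = +0.3539, q = Δφ/Δψ = 0.9421, d_rh = R√(Δφ²+q²Δλ²) = 12157.677 km
Excess = 12157.677 − 11836.179 = 321.498 ≈ 321 km

321 km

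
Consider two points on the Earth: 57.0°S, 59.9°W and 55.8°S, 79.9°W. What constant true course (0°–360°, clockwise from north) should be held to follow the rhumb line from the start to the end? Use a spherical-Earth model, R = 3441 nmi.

Meridional parts: M(φ₁)=-1.2167, M(φ₂)=-1.1788 → ΔM = +0.0379;  Δλ = -0.3491 rad
tan C = Δλ / ΔM = -9.2223 → C = 276.19°

276.2°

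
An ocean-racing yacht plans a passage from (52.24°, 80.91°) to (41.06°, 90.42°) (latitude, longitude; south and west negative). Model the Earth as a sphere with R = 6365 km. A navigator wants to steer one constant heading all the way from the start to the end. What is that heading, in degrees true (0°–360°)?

Δψ = ln[tan(π/4+φ₂/2)/tan(π/4+φ₁/2)] = -0.2857
Δλ = +0.1660 rad (taken the short way round)
course = atan2(Δλ, Δψ) = 149.85°

149.8°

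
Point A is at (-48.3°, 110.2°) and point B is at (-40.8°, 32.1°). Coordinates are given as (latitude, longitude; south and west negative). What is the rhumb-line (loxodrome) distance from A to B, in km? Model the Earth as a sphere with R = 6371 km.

Δψ = ln[tan(π/4+φ₂/2)/tan(π/4+φ₁/2)] = +0.1841;  Δφ = +0.1309 rad,  Δλ = -1.3631 rad
q = Δφ/Δψ = 0.7111
d = R·√(Δφ² + q²Δλ²) = 6371·0.97816 = 6232 km

6232 km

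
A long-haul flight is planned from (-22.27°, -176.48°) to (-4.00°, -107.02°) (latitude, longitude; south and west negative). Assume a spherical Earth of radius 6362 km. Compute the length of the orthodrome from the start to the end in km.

cos σ = sin φ₁ sin φ₂ + cos φ₁ cos φ₂ cos Δλ
      = sin(-22.27°)sin(-4.00°) + cos(-22.27°)cos(-4.00°)cos(69.46°) = 0.3503
σ = 69.492° → d = Rσ = 6362·1.21287 = 7716 km

7716 km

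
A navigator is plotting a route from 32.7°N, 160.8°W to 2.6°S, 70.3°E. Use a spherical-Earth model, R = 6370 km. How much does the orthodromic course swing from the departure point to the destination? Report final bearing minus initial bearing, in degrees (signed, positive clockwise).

Initial bearing θ₁ = atan2(sin Δλ cos φ₂, cos φ₁ sin φ₂ − sin φ₁ cos φ₂ cos Δλ) = 291.15°
Final bearing θ₂ = (initial bearing from the destination back to the start) + 180° = 231.78°
Δθ = θ₂ − θ₁ = -59.4°

-59.4°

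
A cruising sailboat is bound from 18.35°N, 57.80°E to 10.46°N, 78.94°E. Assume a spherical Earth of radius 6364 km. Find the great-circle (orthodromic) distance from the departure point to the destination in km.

2434 km

Haversine: a = sin²(Δφ/2)+cos φ₁ cos φ₂ sin²(Δλ/2) = 0.03614;  σ = 2·atan2(√a,√(1−a))
σ = 21.918° → d = Rσ = 6364·0.38254 = 2434 km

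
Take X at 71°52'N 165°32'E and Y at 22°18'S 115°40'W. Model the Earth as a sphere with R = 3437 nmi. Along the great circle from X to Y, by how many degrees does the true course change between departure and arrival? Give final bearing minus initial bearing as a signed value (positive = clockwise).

Initial bearing θ₁ = atan2(sin Δλ cos φ₂, cos φ₁ sin φ₂ − sin φ₁ cos φ₂ cos Δλ) = 107.66°
Final bearing θ₂ = (initial bearing from the destination back to the start) + 180° = 161.30°
Δθ = θ₂ − θ₁ = +53.6°

+53.6°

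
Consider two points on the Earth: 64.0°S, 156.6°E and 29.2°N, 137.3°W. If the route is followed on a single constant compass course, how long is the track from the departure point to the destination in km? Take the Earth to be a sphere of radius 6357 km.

11939 km

Rhumb course C = atan2(Δλ, Δψ) with Δψ = ln[tan(π/4+φ₂/2)/tan(π/4+φ₁/2)] = +1.9992, Δλ = +1.1537 → C = 29.99°
d = R·|Δφ| / |cos C| = 6357·1.62665 / 0.86613 = 11939 km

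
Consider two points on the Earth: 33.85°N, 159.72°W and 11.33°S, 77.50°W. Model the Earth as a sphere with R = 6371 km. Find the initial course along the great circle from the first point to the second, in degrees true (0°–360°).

103.7°

N = sin Δλ·cos φ₂ = +0.9715;  D = cos φ₁ sin φ₂ − sin φ₁ cos φ₂ cos Δλ = -0.2371
initial course = atan2(N, D) = 103.72°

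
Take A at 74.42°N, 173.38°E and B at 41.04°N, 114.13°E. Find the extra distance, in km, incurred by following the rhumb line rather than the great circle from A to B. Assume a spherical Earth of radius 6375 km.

158 km

Great circle: cos σ = sin φ₁ sin φ₂ + cos φ₁ cos φ₂ cos Δλ,  σ = 0.7436 rad → d_gc = 4740.4 km
Rhumb line: Δψ = -1.2024, q = Δφ/Δψ = 0.4845, d_rh = R√(Δφ²+q²Δλ²) = 4898.6 km
Excess = 4898.6 − 4740.4 = 158.2 ≈ 158 km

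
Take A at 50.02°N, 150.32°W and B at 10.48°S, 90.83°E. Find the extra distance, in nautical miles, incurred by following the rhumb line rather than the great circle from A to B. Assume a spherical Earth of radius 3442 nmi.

289 nmi

Great circle: cos σ = sin φ₁ sin φ₂ + cos φ₁ cos φ₂ cos Δλ,  σ = 2.0311 rad → d_gc = 6991.1 nmi
Rhumb line: Δψ = -1.1952, q = Δφ/Δψ = 0.8835, d_rh = R√(Δφ²+q²Δλ²) = 7280.1 nmi
Excess = 7280.1 − 6991.1 = 289.0 ≈ 289 nmi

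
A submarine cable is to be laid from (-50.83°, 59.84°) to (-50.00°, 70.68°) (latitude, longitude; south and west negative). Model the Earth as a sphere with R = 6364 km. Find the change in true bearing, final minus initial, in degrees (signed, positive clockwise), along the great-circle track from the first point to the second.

At departure: θ₁ = atan2(sin Δλ cos φ₂, cos φ₁ sin φ₂ − sin φ₁ cos φ₂ cos Δλ) = 87.35°
At arrival: θ₂ = atan2(sin Δλ cos φ₁, −cos φ₂ sin φ₁ + sin φ₂ cos φ₁ cos Δλ) = 78.99°
Δθ = θ₂ − θ₁ = -8.4°

-8.4°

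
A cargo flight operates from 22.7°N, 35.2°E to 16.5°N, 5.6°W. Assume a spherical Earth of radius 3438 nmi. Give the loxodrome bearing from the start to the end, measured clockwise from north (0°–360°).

260.8°

Δψ = ln[tan(π/4+φ₂/2)/tan(π/4+φ₁/2)] = -0.1149
Δλ = -0.7121 rad (taken the short way round)
course = atan2(Δλ, Δψ) = 260.83°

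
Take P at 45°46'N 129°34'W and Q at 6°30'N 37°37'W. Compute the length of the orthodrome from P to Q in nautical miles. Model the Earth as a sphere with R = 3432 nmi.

5193 nmi

Haversine: a = sin²(Δφ/2)+cos φ₁ cos φ₂ sin²(Δλ/2) = 0.47124;  σ = 2·atan2(√a,√(1−a))
σ = 86.702° → d = Rσ = 3432·1.51324 = 5193 nmi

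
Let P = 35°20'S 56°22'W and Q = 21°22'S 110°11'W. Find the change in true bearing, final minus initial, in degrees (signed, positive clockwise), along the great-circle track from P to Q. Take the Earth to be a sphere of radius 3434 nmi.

At departure: θ₁ = atan2(sin Δλ cos φ₂, cos φ₁ sin φ₂ − sin φ₁ cos φ₂ cos Δλ) = 271.58°
At arrival: θ₂ = atan2(sin Δλ cos φ₁, −cos φ₂ sin φ₁ + sin φ₂ cos φ₁ cos Δλ) = 298.87°
Δθ = θ₂ − θ₁ = +27.3°

+27.3°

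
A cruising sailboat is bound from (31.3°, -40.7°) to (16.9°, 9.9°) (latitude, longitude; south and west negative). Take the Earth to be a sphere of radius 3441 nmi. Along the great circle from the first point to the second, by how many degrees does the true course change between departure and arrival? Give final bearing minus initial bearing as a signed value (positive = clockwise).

+22.0°

At departure: θ₁ = atan2(sin Δλ cos φ₂, cos φ₁ sin φ₂ − sin φ₁ cos φ₂ cos Δλ) = 95.19°
At arrival: θ₂ = atan2(sin Δλ cos φ₁, −cos φ₂ sin φ₁ + sin φ₂ cos φ₁ cos Δλ) = 117.21°
Δθ = θ₂ − θ₁ = +22.0°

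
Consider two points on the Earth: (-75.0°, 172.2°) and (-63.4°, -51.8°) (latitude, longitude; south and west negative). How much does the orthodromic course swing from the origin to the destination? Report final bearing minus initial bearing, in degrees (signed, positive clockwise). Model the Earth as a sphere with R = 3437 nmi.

At departure: θ₁ = atan2(sin Δλ cos φ₂, cos φ₁ sin φ₂ − sin φ₁ cos φ₂ cos Δλ) = 150.17°
At arrival: θ₂ = atan2(sin Δλ cos φ₁, −cos φ₂ sin φ₁ + sin φ₂ cos φ₁ cos Δλ) = 16.71°
Δθ = θ₂ − θ₁ = -133.5°

-133.5°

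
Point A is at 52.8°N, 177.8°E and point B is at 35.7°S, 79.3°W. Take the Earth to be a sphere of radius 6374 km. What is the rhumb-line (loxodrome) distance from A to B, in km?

14079 km

Rhumb course C = atan2(Δλ, Δψ) with Δψ = ln[tan(π/4+φ₂/2)/tan(π/4+φ₁/2)] = -1.7569, Δλ = +1.7959 → C = 134.37°
d = R·|Δφ| / |cos C| = 6374·1.54462 / 0.69929 = 14079 km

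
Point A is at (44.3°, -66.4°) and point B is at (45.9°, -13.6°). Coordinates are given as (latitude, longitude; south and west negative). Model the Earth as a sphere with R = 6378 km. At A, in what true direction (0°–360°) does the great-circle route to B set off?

68.3°

N = sin Δλ·cos φ₂ = +0.5543;  D = cos φ₁ sin φ₂ − sin φ₁ cos φ₂ cos Δλ = +0.2201
initial course = atan2(N, D) = 68.34°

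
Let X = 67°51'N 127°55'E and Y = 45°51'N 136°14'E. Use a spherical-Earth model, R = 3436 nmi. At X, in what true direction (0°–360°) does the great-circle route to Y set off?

164.7°

N = sin Δλ·cos φ₂ = +0.1008;  D = cos φ₁ sin φ₂ − sin φ₁ cos φ₂ cos Δλ = -0.3678
initial course = atan2(N, D) = 164.68°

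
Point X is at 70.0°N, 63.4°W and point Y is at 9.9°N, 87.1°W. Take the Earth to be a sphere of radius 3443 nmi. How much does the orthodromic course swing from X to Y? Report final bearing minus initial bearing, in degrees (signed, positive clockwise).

-17.7°

Initial bearing θ₁ = atan2(sin Δλ cos φ₂, cos φ₁ sin φ₂ − sin φ₁ cos φ₂ cos Δλ) = 206.66°
Final bearing θ₂ = (initial bearing from the destination back to the start) + 180° = 188.96°
Δθ = θ₂ − θ₁ = -17.7°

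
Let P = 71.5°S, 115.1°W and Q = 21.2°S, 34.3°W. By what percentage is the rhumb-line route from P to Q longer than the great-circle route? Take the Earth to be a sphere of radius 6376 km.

5.2%

Great circle: σ = 1.1699 rad → d_gc = Rσ = 7459.3 km
Rhumb: Δφ = +0.8779, Δλ = +1.4102, Δψ = +1.4361, q = Δφ/Δψ = 0.6113 → d_rh = R√(Δφ²+q²Δλ²) = 7845.0 km
Excess = (7845.0 − 7459.3) / 7459.3 = 385.7 / 7459.3 = 5.17% ≈ 5.2%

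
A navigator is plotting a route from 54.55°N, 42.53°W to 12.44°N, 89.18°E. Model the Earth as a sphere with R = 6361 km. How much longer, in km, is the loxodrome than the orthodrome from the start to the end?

1280 km

Great circle: cos σ = sin φ₁ sin φ₂ + cos φ₁ cos φ₂ cos Δλ,  σ = 1.7735 rad → d_gc = 11281.5 km
Rhumb line: Δψ = -0.9218, q = Δφ/Δψ = 0.7973, d_rh = R√(Δφ²+q²Δλ²) = 12561.4 km
Excess = 12561.4 − 11281.5 = 1279.9 ≈ 1280 km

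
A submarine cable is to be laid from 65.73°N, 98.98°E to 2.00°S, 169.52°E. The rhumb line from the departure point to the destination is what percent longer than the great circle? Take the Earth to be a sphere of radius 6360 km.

Great circle: σ = 1.4656 rad → d_gc = Rσ = 9321.0 km
Rhumb: Δφ = -1.1821, Δλ = +1.2312, Δψ = -1.5719, q = Δφ/Δψ = 0.7520 → d_rh = R√(Δφ²+q²Δλ²) = 9549.7 km
Excess = (9549.7 − 9321.0) / 9321.0 = 228.7 / 9321.0 = 2.454% ≈ 2.5%

2.5%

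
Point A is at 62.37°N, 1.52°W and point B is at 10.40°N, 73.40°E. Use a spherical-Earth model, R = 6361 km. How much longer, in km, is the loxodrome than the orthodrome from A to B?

Great circle: cos σ = sin φ₁ sin φ₂ + cos φ₁ cos φ₂ cos Δλ,  σ = 1.2885 rad → d_gc = 8195.9 km
Rhumb line: Δψ = -1.2203, q = Δφ/Δψ = 0.7433, d_rh = R√(Δφ²+q²Δλ²) = 8456.5 km
Excess = 8456.5 − 8195.9 = 260.6 ≈ 261 km

261 km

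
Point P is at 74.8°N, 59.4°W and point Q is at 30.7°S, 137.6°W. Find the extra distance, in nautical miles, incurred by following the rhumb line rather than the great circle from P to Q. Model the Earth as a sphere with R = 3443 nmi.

Great circle: cos σ = sin φ₁ sin φ₂ + cos φ₁ cos φ₂ cos Δλ,  σ = 2.0337 rad → d_gc = 7002.2 nmi
Rhumb line: Δψ = -2.5777, q = Δφ/Δψ = 0.7143, d_rh = R√(Δφ²+q²Δλ²) = 7173.5 nmi
Excess = 7173.5 − 7002.2 = 171.3 ≈ 171 nmi

171 nmi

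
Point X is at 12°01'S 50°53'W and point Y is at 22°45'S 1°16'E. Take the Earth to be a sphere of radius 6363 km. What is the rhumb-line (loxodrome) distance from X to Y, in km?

5645 km

Rhumb course C = atan2(Δλ, Δψ) with Δψ = ln[tan(π/4+φ₂/2)/tan(π/4+φ₁/2)] = -0.1966, Δλ = +0.9102 → C = 102.19°
d = R·|Δφ| / |cos C| = 6363·0.18733 / 0.21117 = 5645 km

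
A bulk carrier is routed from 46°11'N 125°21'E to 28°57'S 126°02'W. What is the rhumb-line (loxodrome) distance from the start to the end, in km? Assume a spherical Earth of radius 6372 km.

13819 km

Δψ = ln[tan(π/4+φ₂/2)/tan(π/4+φ₁/2)] = -1.4391;  Δφ = -1.3113 rad,  Δλ = +1.8957 rad
q = Δφ/Δψ = 0.9112
d = R·√(Δφ² + q²Δλ²) = 6372·2.16871 = 13819 km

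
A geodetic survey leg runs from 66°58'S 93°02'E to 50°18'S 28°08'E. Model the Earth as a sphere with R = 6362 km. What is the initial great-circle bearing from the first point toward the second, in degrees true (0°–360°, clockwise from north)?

264.9°

θ = atan2( sin Δλ·cos φ₂ ,  cos φ₁ sin φ₂ − sin φ₁ cos φ₂ cos Δλ )
  = atan2(-0.5784, -0.0517) = 264.89°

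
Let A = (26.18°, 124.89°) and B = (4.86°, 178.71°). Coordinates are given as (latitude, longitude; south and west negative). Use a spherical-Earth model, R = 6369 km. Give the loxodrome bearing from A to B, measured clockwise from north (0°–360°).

112.5°

Δψ = ln[tan(π/4+φ₂/2)/tan(π/4+φ₁/2)] = -0.3888
Δλ = +0.9393 rad (taken the short way round)
course = atan2(Δλ, Δψ) = 112.48°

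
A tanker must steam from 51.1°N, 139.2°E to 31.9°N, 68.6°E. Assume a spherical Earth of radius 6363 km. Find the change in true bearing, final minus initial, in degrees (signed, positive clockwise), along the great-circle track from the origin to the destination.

-50.9°

At departure: θ₁ = atan2(sin Δλ cos φ₂, cos φ₁ sin φ₂ − sin φ₁ cos φ₂ cos Δλ) = 277.99°
At arrival: θ₂ = atan2(sin Δλ cos φ₁, −cos φ₂ sin φ₁ + sin φ₂ cos φ₁ cos Δλ) = 227.10°
Δθ = θ₂ − θ₁ = -50.9°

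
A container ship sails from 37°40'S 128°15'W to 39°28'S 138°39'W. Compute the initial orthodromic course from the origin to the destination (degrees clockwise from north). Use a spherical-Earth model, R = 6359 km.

254.3°

N = sin Δλ·cos φ₂ = -0.1394;  D = cos φ₁ sin φ₂ − sin φ₁ cos φ₂ cos Δλ = -0.0392
initial course = atan2(N, D) = 254.30°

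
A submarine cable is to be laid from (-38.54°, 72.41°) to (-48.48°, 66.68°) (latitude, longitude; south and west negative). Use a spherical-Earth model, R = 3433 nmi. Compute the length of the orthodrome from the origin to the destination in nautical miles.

Haversine: a = sin²(Δφ/2)+cos φ₁ cos φ₂ sin²(Δλ/2) = 0.00880;  σ = 2·atan2(√a,√(1−a))
σ = 10.766° → d = Rσ = 3433·0.18790 = 645 nmi

645 nmi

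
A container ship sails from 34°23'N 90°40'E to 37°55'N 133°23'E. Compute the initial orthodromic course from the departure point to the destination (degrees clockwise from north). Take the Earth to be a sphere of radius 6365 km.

71.4°

N = sin Δλ·cos φ₂ = +0.5352;  D = cos φ₁ sin φ₂ − sin φ₁ cos φ₂ cos Δλ = +0.1798
initial course = atan2(N, D) = 71.43°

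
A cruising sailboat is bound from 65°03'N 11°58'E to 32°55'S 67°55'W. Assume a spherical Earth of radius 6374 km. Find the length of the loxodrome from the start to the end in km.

Rhumb course C = atan2(Δλ, Δψ) with Δψ = ln[tan(π/4+φ₂/2)/tan(π/4+φ₁/2)] = -2.1175, Δλ = -1.3942 → C = 213.36°
d = R·|Δφ| / |cos C| = 6374·1.70984 / 0.83521 = 13049 km

13049 km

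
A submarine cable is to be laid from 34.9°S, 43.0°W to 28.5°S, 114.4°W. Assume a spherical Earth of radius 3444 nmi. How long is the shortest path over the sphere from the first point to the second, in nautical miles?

3595 nmi

Haversine: a = sin²(Δφ/2)+cos φ₁ cos φ₂ sin²(Δλ/2) = 0.24855;  σ = 2·atan2(√a,√(1−a))
σ = 59.808° → d = Rσ = 3444·1.04385 = 3595 nmi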